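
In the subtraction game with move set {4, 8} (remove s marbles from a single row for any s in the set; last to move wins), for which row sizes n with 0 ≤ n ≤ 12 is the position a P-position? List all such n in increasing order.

Build the Grundy sequence with g(k) = mex{g(k−s) : s ∈ {4, 8}, s ≤ k}:
g(0) = mex{} = 0
g(1) = mex{} = 0
g(2) = mex{} = 0
g(3) = mex{} = 0
g(4) = mex{0} = 1
g(5) = mex{0} = 1
g(6) = mex{0} = 1
g(7) = mex{0} = 1
g(8) = mex{0,1} = 2
g(9) = mex{0,1} = 2
g(10) = mex{0,1} = 2
g(11) = mex{0,1} = 2
g(12) = mex{1,2} = 0
The P-positions (g = 0) in 0..12 are 0, 1, 2, 3, 12.

0, 1, 2, 3, 12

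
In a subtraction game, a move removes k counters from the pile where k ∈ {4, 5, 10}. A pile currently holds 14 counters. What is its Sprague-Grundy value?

3

Compute g(0), g(1), … for moves {4, 5, 10}:
k:     0  1  2  3  4  5  6  7  8  9 10 11 12 13 14
g(k):  0  0  0  0  1  1  1  1  2  0  2  2  3  1  3
So g(14) = 3.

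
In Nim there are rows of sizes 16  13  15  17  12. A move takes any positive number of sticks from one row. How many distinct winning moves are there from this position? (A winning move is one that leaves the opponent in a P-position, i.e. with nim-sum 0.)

3

Bitwise XOR of the heap sizes:
  10000  (16)
  01101  (13)
  01111  (15)
  10001  (17)
  01100  (12)
  -----
  01111  (15)
The overall nim-sum is X = 15. A row of size p has a winning move iff p XOR X < p (reduce it to p XOR X).
  16: 16 XOR 15 = 31 ≥ 16 — no move.
  13: 13 XOR 15 = 2 < 13 — winning move (to 2).
  15: 15 XOR 15 = 0 < 15 — winning move (to 0).
  17: 17 XOR 15 = 30 ≥ 17 — no move.
  12: 12 XOR 15 = 3 < 12 — winning move (to 3).
That gives 3 winning moves.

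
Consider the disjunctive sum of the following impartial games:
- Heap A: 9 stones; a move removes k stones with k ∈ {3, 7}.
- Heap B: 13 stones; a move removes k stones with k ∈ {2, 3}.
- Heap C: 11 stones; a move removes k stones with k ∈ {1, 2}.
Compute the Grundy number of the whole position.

2

Build the Grundy sequence for heap A with g(k) = mex{g(k−s) : s ∈ {3, 7}, s ≤ k}:
k:     0  1  2  3  4  5  6  7  8  9
g(k):  0  0  0  1  1  1  0  2  2  1
So g(9) = 1.
For heap B, compute g(0), g(1), … with moves {2, 3}:
g(0) = mex{} = 0
g(1) = mex{} = 0
g(2) = mex{0} = 1
g(3) = mex{0} = 1
g(4) = mex{0,1} = 2
g(5) = mex{1} = 0
g(6) = mex{1,2} = 0
g(7) = mex{0,2} = 1
g(8) = mex{0} = 1
g(9) = mex{0,1} = 2
g(10) = mex{1} = 0
g(11) = mex{1,2} = 0
g(12) = mex{0,2} = 1
g(13) = mex{0} = 1
So g(13) = 1.
For heap C, compute g(0), g(1), … with moves {1, 2}:
g(0) = mex{} = 0
g(1) = mex{0} = 1
g(2) = mex{0,1} = 2
g(3) = mex{1,2} = 0
g(4) = mex{0,2} = 1
g(5) = mex{0,1} = 2
g(6) = mex{1,2} = 0
g(7) = mex{0,2} = 1
g(8) = mex{0,1} = 2
g(9) = mex{1,2} = 0
g(10) = mex{0,2} = 1
g(11) = mex{0,1} = 2
So g(11) = 2.
The value of a disjunctive sum is the nim-sum of the parts.
Combined value = 1 ⊕ 1 ⊕ 2 = 2.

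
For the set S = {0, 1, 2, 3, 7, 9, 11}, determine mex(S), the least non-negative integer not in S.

The values 0, 1, 2, 3 are all present; 4 is the first non-negative integer missing from the set.

4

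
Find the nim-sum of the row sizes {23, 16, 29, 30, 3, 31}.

24

Nim-sum: 23 XOR 16 XOR 29 XOR 30 XOR 3 XOR 31 = 24.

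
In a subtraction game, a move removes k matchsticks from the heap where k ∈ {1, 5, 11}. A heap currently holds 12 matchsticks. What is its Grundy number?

Grundy values for subtraction set {1, 5, 11}:
g(0) = mex{} = 0
g(1) = mex{0} = 1
g(2) = mex{1} = 0
g(3) = mex{0} = 1
g(4) = mex{1} = 0
g(5) = mex{0} = 1
g(6) = mex{1} = 0
g(7) = mex{0} = 1
g(8) = mex{1} = 0
g(9) = mex{0} = 1
g(10) = mex{1} = 0
g(11) = mex{0} = 1
g(12) = mex{1} = 0
So g(12) = 0.

0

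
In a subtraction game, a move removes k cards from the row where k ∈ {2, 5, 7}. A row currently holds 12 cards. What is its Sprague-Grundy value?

1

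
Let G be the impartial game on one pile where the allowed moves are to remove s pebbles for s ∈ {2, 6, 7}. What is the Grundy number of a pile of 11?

1

Grundy values for subtraction set {2, 6, 7}:
k:     0  1  2  3  4  5  6  7  8  9 10 11
g(k):  0  0  1  1  0  0  1  1  2  0  3  1
So g(11) = 1.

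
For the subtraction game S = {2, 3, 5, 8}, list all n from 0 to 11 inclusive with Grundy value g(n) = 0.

0, 1, 7, 11

Grundy values for subtraction set {2, 3, 5, 8}:
g(0) = mex{} = 0
g(1) = mex{} = 0
g(2) = mex{0} = 1
g(3) = mex{0} = 1
g(4) = mex{0,1} = 2
g(5) = mex{0,1} = 2
g(6) = mex{0,1,2} = 3
g(7) = mex{1,2} = 0
g(8) = mex{0,1,2,3} = 4
g(9) = mex{0,2,3} = 1
g(10) = mex{0,1,2,4} = 3
g(11) = mex{1,3,4} = 0
The P-positions (g = 0) in 0..11 are 0, 1, 7, 11.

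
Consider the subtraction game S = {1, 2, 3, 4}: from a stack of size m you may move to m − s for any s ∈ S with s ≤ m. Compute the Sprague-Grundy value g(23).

3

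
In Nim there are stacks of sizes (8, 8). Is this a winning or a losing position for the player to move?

Losing position

Bitwise XOR of the heap sizes:
  1000  (8)
  1000  (8)
  ----
  0000  (0)
The nim-sum is 0, so this is a P-position: the player to move is in a losing position under optimal play.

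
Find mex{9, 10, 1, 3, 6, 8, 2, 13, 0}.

4

The values 0, 1, 2, 3 are all present; 4 is the first non-negative integer missing from the set.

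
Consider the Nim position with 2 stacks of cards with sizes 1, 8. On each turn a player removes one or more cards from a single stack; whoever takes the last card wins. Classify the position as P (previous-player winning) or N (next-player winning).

N-position

In binary:
  0001  (1)
  1000  (8)
  ----
  1001  (9)
The nim-sum is 9 ≠ 0, so this is an N-position: the player to move can win.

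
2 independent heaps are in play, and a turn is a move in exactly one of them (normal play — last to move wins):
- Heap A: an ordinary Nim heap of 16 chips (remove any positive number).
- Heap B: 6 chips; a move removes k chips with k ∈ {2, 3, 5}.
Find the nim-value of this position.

19

Heap A is a plain Nim heap of size 16, so its Grundy value is 16.
Grundy values for heap B (subtraction set {2, 3, 5}):
g(0) = mex{} = 0
g(1) = mex{} = 0
g(2) = mex{0} = 1
g(3) = mex{0} = 1
g(4) = mex{0,1} = 2
g(5) = mex{0,1} = 2
g(6) = mex{0,1,2} = 3
So g(6) = 3.
The value of a disjunctive sum is the nim-sum of the parts.
Combined value = 16 XOR 3 = 19.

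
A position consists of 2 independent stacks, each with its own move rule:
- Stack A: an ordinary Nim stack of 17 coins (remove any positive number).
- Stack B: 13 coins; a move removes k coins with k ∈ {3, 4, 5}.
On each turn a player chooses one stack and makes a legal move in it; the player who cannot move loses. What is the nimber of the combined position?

Stack A is a plain Nim stack of size 17, so its Grundy value is 17.
Build the Grundy sequence for stack B with g(k) = mex{g(k−s) : s ∈ {3, 4, 5}, s ≤ k}:
k:     0  1  2  3  4  5  6  7  8  9 10 11 12 13
g(k):  0  0  0  1  1  1  2  2  0  0  0  1  1  1
So g(13) = 1.
By the Sprague-Grundy theorem, the Grundy value of a sum of independent games is the XOR of the component values.
Combined value = 17 ⊕ 1 = 16.

16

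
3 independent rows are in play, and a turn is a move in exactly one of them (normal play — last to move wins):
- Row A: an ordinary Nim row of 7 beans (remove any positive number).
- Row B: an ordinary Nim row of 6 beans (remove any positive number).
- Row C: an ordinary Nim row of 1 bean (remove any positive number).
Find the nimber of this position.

0

Row A is a plain Nim row of size 7, so its Grundy value is 7.
Row B is a plain Nim row of size 6, so its Grundy value is 6.
Row C is a plain Nim row of size 1, so its Grundy value is 1.
The value of a disjunctive sum is the nim-sum of the parts.
Combined value = 7 ⊕ 6 ⊕ 1 = 0.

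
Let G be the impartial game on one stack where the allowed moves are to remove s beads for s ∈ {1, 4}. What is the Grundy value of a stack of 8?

1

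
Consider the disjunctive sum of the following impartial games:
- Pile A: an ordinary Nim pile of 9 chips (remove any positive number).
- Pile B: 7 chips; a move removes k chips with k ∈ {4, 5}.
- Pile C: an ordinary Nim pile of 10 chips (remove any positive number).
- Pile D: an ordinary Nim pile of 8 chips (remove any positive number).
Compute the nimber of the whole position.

10

Pile A is a plain Nim pile of size 9, so its Grundy value is 9.
Grundy values for pile B (subtraction set {4, 5}):
k:     0  1  2  3  4  5  6  7
g(k):  0  0  0  0  1  1  1  1
So g(7) = 1.
Pile C is a plain Nim pile of size 10, so its Grundy value is 10.
Pile D is a plain Nim pile of size 8, so its Grundy value is 8.
The value of a disjunctive sum is the nim-sum of the parts.
Combined value = 9 XOR 1 XOR 10 XOR 8 = 10.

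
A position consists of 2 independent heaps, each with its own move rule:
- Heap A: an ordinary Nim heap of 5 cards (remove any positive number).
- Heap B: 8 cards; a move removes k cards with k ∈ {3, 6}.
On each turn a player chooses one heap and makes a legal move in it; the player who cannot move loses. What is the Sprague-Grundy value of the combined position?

Heap A is a plain Nim heap of size 5, so its Grundy value is 5.
Grundy values for heap B (subtraction set {3, 6}):
k:     0  1  2  3  4  5  6  7  8
g(k):  0  0  0  1  1  1  2  2  2
So g(8) = 2.
By the Sprague-Grundy theorem, the Grundy value of a sum of independent games is the XOR of the component values.
Combined value = 5 ⊕ 2 = 7.

7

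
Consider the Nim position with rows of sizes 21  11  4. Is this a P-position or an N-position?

Bitwise XOR of the heap sizes:
  10101  (21)
  01011  (11)
  00100  (4)
  -----
  11010  (26)
The nim-sum is 26 ≠ 0, so this is an N-position: the player to move can win.

N-position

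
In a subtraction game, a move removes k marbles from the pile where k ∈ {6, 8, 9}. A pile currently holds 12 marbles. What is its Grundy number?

Grundy values for subtraction set {6, 8, 9}:
g(0) = mex{} = 0
g(1) = mex{} = 0
g(2) = mex{} = 0
g(3) = mex{} = 0
g(4) = mex{} = 0
g(5) = mex{} = 0
g(6) = mex{0} = 1
g(7) = mex{0} = 1
g(8) = mex{0} = 1
g(9) = mex{0} = 1
g(10) = mex{0} = 1
g(11) = mex{0} = 1
g(12) = mex{0,1} = 2
So g(12) = 2.

2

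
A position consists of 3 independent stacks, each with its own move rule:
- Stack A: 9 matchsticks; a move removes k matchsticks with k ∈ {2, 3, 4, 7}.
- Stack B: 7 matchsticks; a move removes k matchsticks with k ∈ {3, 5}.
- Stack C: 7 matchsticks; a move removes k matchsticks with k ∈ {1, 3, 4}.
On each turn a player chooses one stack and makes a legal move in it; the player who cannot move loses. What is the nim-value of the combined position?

For stack A, compute g(0), g(1), … with moves {2, 3, 4, 7}:
k:     0  1  2  3  4  5  6  7  8  9
g(k):  0  0  1  1  2  2  0  3  1  4
So g(9) = 4.
Build the Grundy sequence for stack B with g(k) = mex{g(k−s) : s ∈ {3, 5}, s ≤ k}:
k:     0  1  2  3  4  5  6  7
g(k):  0  0  0  1  1  1  2  2
So g(7) = 2.
Build the Grundy sequence for stack C with g(k) = mex{g(k−s) : s ∈ {1, 3, 4}, s ≤ k}:
g(0) = mex{} = 0
g(1) = mex{0} = 1
g(2) = mex{1} = 0
g(3) = mex{0} = 1
g(4) = mex{0,1} = 2
g(5) = mex{0,1,2} = 3
g(6) = mex{0,1,3} = 2
g(7) = mex{1,2} = 0
So g(7) = 0.
By the Sprague-Grundy theorem, the Grundy value of a sum of independent games is the XOR of the component values.
Combined value = 4 ⊕ 2 ⊕ 0 = 6.

6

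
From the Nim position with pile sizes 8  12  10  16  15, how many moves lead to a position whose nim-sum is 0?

In binary:
  01000  (8)
  01100  (12)
  01010  (10)
  10000  (16)
  01111  (15)
  -----
  10001  (17)
The overall nim-sum is X = 17. A pile of size p has a winning move iff p XOR X < p (reduce it to p XOR X).
  8: 8 XOR 17 = 25 ≥ 8 — no move.
  12: 12 XOR 17 = 29 ≥ 12 — no move.
  10: 10 XOR 17 = 27 ≥ 10 — no move.
  16: 16 XOR 17 = 1 < 16 — winning move (to 1).
  15: 15 XOR 17 = 30 ≥ 15 — no move.
That gives 1 winning move.

1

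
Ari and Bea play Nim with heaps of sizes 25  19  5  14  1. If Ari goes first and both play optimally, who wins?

Nim-sum: 25 ^ 19 ^ 5 ^ 14 ^ 1 = 0.
The nim-sum is 0, so this is a P-position: the player to move is in a losing position under optimal play; Ari is about to move from it and so loses — Bea wins.

Bea wins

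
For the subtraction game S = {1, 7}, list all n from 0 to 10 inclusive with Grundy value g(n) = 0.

0, 2, 4, 6, 8, 10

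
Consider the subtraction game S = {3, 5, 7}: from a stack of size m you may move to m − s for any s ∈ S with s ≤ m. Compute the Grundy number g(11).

0

Compute g(0), g(1), … for moves {3, 5, 7}:
g(0) = mex{} = 0
g(1) = mex{} = 0
g(2) = mex{} = 0
g(3) = mex{0} = 1
g(4) = mex{0} = 1
g(5) = mex{0} = 1
g(6) = mex{0,1} = 2
g(7) = mex{0,1} = 2
g(8) = mex{0,1} = 2
g(9) = mex{0,1,2} = 3
g(10) = mex{1,2} = 0
g(11) = mex{1,2} = 0
So g(11) = 0.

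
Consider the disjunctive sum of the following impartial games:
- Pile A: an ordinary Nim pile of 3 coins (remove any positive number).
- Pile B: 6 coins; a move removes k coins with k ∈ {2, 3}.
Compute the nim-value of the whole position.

3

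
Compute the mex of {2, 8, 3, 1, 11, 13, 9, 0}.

4

The values 0, 1, 2, 3 are all present; 4 is the first non-negative integer missing from the set.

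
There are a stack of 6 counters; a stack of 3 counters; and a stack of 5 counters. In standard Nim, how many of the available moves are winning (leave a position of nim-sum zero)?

Nim-sum: 6 XOR 3 XOR 5 = 0.
The nim-sum is already 0, so every move leaves a nonzero nim-sum — there are no winning moves.

0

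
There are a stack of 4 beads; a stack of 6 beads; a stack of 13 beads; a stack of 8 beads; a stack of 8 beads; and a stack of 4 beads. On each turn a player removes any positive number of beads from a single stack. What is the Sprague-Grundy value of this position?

Compute the nim-sum pairwise:
4 XOR 6 = 2
2 XOR 13 = 15
15 XOR 8 = 7
7 XOR 8 = 15
15 XOR 4 = 11

11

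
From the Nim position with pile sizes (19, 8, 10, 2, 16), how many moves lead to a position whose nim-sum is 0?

3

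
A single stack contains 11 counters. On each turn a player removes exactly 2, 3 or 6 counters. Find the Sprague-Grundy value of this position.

Compute g(0), g(1), … for moves {2, 3, 6}:
k:     0  1  2  3  4  5  6  7  8  9 10 11
g(k):  0  0  1  1  2  0  3  1  2  0  0  1
So g(11) = 1.

1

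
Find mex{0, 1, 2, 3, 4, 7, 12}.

The values 0, 1, 2, 3, 4 are all present; 5 is the first non-negative integer missing from the set.

5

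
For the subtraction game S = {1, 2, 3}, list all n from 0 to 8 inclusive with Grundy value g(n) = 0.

0, 4, 8

Build the Grundy sequence with g(k) = mex{g(k−s) : s ∈ {1, 2, 3}, s ≤ k}:
k:     0  1  2  3  4  5  6  7  8
g(k):  0  1  2  3  0  1  2  3  0
The P-positions (g = 0) in 0..8 are 0, 4, 8.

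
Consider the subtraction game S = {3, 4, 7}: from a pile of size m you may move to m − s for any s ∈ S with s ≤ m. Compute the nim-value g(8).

2

Compute g(0), g(1), … for moves {3, 4, 7}:
k:     0  1  2  3  4  5  6  7  8
g(k):  0  0  0  1  1  1  2  2  2
So g(8) = 2.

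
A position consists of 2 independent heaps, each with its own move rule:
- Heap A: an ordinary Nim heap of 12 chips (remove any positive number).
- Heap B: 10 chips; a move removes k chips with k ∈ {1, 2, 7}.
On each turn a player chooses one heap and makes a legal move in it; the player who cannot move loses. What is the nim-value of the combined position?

13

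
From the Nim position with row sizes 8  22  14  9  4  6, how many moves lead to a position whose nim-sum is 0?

Nim-sum: 8 ⊕ 22 ⊕ 14 ⊕ 9 ⊕ 4 ⊕ 6 = 27.
The overall nim-sum is X = 27. A row of size p has a winning move iff p XOR X < p (reduce it to p XOR X).
  8: 8 XOR 27 = 19 ≥ 8 — no move.
  22: 22 XOR 27 = 13 < 22 — winning move (to 13).
  14: 14 XOR 27 = 21 ≥ 14 — no move.
  9: 9 XOR 27 = 18 ≥ 9 — no move.
  4: 4 XOR 27 = 31 ≥ 4 — no move.
  6: 6 XOR 27 = 29 ≥ 6 — no move.
That gives 1 winning move.

1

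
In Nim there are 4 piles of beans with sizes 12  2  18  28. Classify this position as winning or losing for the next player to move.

Nim-sum: 12 ⊕ 2 ⊕ 18 ⊕ 28 = 0.
The nim-sum is 0, so this is a P-position: the player to move is in a losing position under optimal play.

Losing position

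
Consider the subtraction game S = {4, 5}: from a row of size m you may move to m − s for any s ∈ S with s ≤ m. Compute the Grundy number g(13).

Build the Grundy sequence with g(k) = mex{g(k−s) : s ∈ {4, 5}, s ≤ k}:
g(0) = mex{} = 0
g(1) = mex{} = 0
g(2) = mex{} = 0
g(3) = mex{} = 0
g(4) = mex{0} = 1
g(5) = mex{0} = 1
g(6) = mex{0} = 1
g(7) = mex{0} = 1
g(8) = mex{0,1} = 2
g(9) = mex{1} = 0
g(10) = mex{1} = 0
g(11) = mex{1} = 0
g(12) = mex{1,2} = 0
g(13) = mex{0,2} = 1
So g(13) = 1.

1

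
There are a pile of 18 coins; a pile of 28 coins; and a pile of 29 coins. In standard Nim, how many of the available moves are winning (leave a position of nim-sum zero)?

3

Nim-sum: 18 ^ 28 ^ 29 = 19.
The overall nim-sum is X = 19. A pile of size p has a winning move iff p XOR X < p (reduce it to p XOR X).
  18: 18 XOR 19 = 1 < 18 — winning move (to 1).
  28: 28 XOR 19 = 15 < 28 — winning move (to 15).
  29: 29 XOR 19 = 14 < 29 — winning move (to 14).
That gives 3 winning moves.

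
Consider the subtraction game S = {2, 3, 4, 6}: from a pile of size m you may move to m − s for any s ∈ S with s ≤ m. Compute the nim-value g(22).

3

Grundy values for subtraction set {2, 3, 4, 6}:
k:     0  1  2  3  4  5  6  7  8  9 10 11 12 13 14 15 16 17 18 19 20 21 22
g(k):  0  0  1  1  2  2  3  3  0  0  1  1  2  2  3  3  0  0  1  1  2  2  3
So g(22) = 3.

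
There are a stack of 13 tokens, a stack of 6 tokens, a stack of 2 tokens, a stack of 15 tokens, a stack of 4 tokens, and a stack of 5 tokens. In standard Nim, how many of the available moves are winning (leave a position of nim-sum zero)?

5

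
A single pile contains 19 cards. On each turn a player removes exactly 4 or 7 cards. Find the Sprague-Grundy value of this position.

Compute g(0), g(1), … for moves {4, 7}:
k:     0  1  2  3  4  5  6  7  8  9 10 11 12 13 14 15 16 17 18 19
g(k):  0  0  0  0  1  1  1  1  2  2  2  0  0  0  0  1  1  1  1  2
So g(19) = 2.

2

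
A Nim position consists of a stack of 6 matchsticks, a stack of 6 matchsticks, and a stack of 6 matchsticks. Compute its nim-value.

Compute the nim-sum pairwise:
6 ⊕ 6 = 0
0 ⊕ 6 = 6

6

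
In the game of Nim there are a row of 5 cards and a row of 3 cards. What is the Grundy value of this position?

6

Compute the nim-sum pairwise:
5 ⊕ 3 = 6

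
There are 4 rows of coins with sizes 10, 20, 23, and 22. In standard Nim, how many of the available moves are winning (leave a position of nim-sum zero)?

Compute the nim-sum pairwise:
10 ^ 20 = 30
30 ^ 23 = 9
9 ^ 22 = 31
The overall nim-sum is X = 31. A row of size p has a winning move iff p XOR X < p (reduce it to p XOR X).
  10: 10 XOR 31 = 21 ≥ 10 — no move.
  20: 20 XOR 31 = 11 < 20 — winning move (to 11).
  23: 23 XOR 31 = 8 < 23 — winning move (to 8).
  22: 22 XOR 31 = 9 < 22 — winning move (to 9).
That gives 3 winning moves.

3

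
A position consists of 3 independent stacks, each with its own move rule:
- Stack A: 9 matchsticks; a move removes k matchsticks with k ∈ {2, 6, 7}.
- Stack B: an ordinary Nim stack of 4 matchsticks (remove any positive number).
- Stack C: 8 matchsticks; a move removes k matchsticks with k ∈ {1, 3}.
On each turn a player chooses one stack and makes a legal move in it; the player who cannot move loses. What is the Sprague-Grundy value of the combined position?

Grundy values for stack A (subtraction set {2, 6, 7}):
g(0) = mex{} = 0
g(1) = mex{} = 0
g(2) = mex{0} = 1
g(3) = mex{0} = 1
g(4) = mex{1} = 0
g(5) = mex{1} = 0
g(6) = mex{0} = 1
g(7) = mex{0} = 1
g(8) = mex{0,1} = 2
g(9) = mex{1} = 0
So g(9) = 0.
Stack B is a plain Nim stack of size 4, so its Grundy value is 4.
Build the Grundy sequence for stack C with g(k) = mex{g(k−s) : s ∈ {1, 3}, s ≤ k}:
g(0) = mex{} = 0
g(1) = mex{0} = 1
g(2) = mex{1} = 0
g(3) = mex{0} = 1
g(4) = mex{1} = 0
g(5) = mex{0} = 1
g(6) = mex{1} = 0
g(7) = mex{0} = 1
g(8) = mex{1} = 0
So g(8) = 0.
By the Sprague-Grundy theorem, the Grundy value of a sum of independent games is the XOR of the component values.
Combined value = 0 XOR 4 XOR 0 = 4.

4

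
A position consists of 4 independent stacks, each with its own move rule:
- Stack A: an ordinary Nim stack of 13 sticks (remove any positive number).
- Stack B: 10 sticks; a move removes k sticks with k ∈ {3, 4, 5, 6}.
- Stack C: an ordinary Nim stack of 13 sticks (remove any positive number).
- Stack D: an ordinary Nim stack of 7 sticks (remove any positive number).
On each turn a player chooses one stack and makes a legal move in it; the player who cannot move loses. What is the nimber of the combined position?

Stack A is a plain Nim stack of size 13, so its Grundy value is 13.
Build the Grundy sequence for stack B with g(k) = mex{g(k−s) : s ∈ {3, 4, 5, 6}, s ≤ k}:
k:     0  1  2  3  4  5  6  7  8  9 10
g(k):  0  0  0  1  1  1  2  2  2  0  0
So g(10) = 0.
Stack C is a plain Nim stack of size 13, so its Grundy value is 13.
Stack D is a plain Nim stack of size 7, so its Grundy value is 7.
The value of a disjunctive sum is the nim-sum of the parts.
Combined value = 13 ⊕ 0 ⊕ 13 ⊕ 7 = 7.

7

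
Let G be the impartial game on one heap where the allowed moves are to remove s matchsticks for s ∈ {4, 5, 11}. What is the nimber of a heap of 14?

Grundy values for subtraction set {4, 5, 11}:
k:     0  1  2  3  4  5  6  7  8  9 10 11 12 13 14
g(k):  0  0  0  0  1  1  1  1  2  0  0  2  3  1  1
So g(14) = 1.

1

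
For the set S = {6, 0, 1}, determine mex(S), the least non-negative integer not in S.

2

The values 0, 1 are all present; 2 is the first non-negative integer missing from the set.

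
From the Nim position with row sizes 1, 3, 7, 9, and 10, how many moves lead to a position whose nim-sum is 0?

In binary:
  0001  (1)
  0011  (3)
  0111  (7)
  1001  (9)
  1010  (10)
  ----
  0110  (6)
The overall nim-sum is X = 6. A row of size p has a winning move iff p XOR X < p (reduce it to p XOR X).
  1: 1 XOR 6 = 7 ≥ 1 — no move.
  3: 3 XOR 6 = 5 ≥ 3 — no move.
  7: 7 XOR 6 = 1 < 7 — winning move (to 1).
  9: 9 XOR 6 = 15 ≥ 9 — no move.
  10: 10 XOR 6 = 12 ≥ 10 — no move.
That gives 1 winning move.

1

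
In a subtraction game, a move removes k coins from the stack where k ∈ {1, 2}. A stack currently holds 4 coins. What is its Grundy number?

1

Grundy values for subtraction set {1, 2}:
g(0) = mex{} = 0
g(1) = mex{0} = 1
g(2) = mex{0,1} = 2
g(3) = mex{1,2} = 0
g(4) = mex{0,2} = 1
So g(4) = 1.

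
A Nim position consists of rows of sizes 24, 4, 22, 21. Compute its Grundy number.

31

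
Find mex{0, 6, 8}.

1

0 is in the set but 1 is not, so the mex is 1.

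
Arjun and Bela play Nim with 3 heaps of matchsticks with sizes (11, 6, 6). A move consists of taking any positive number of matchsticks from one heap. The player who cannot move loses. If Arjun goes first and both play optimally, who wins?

Bitwise XOR of the heap sizes:
  1011  (11)
  0110  (6)
  0110  (6)
  ----
  1011  (11)
The nim-sum is 11 ≠ 0, so this is an N-position: the player to move can win; Arjun has a winning move.

Arjun wins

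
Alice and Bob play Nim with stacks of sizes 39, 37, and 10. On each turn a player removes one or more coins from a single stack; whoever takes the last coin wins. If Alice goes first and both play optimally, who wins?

Alice wins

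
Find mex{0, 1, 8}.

The values 0, 1 are all present; 2 is the first non-negative integer missing from the set.

2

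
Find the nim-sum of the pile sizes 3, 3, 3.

3

Compute the nim-sum pairwise:
3 XOR 3 = 0
0 XOR 3 = 3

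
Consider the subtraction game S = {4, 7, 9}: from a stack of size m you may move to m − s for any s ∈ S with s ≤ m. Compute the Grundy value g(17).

1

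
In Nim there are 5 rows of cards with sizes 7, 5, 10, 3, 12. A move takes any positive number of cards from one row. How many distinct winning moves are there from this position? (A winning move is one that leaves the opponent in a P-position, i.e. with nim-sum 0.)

Bitwise XOR of the heap sizes:
  0111  (7)
  0101  (5)
  1010  (10)
  0011  (3)
  1100  (12)
  ----
  0111  (7)
The overall nim-sum is X = 7. A row of size p has a winning move iff p XOR X < p (reduce it to p XOR X).
  7: 7 XOR 7 = 0 < 7 — winning move (to 0).
  5: 5 XOR 7 = 2 < 5 — winning move (to 2).
  10: 10 XOR 7 = 13 ≥ 10 — no move.
  3: 3 XOR 7 = 4 ≥ 3 — no move.
  12: 12 XOR 7 = 11 < 12 — winning move (to 11).
That gives 3 winning moves.

3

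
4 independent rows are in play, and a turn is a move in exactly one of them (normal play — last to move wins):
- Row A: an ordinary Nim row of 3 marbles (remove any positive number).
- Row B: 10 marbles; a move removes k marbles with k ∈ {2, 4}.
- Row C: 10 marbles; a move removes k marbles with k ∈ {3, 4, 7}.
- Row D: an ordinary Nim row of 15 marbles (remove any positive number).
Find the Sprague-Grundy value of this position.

14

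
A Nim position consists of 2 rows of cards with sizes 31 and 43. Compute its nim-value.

Compute the nim-sum pairwise:
31 ^ 43 = 52

52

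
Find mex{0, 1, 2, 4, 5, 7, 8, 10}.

The values 0, 1, 2 are all present; 3 is the first non-negative integer missing from the set.

3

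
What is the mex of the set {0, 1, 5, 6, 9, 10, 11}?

2

The values 0, 1 are all present; 2 is the first non-negative integer missing from the set.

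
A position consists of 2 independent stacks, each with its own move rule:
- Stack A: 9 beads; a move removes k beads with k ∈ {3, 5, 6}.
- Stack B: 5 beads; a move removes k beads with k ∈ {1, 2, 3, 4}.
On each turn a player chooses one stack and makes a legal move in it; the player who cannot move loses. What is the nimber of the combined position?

Build the Grundy sequence for stack A with g(k) = mex{g(k−s) : s ∈ {3, 5, 6}, s ≤ k}:
k:     0  1  2  3  4  5  6  7  8  9
g(k):  0  0  0  1  1  1  2  2  2  0
So g(9) = 0.
For stack B, compute g(0), g(1), … with moves {1, 2, 3, 4}:
g(0) = mex{} = 0
g(1) = mex{0} = 1
g(2) = mex{0,1} = 2
g(3) = mex{0,1,2} = 3
g(4) = mex{0,1,2,3} = 4
g(5) = mex{1,2,3,4} = 0
So g(5) = 0.
The value of a disjunctive sum is the nim-sum of the parts.
Combined value = 0 ⊕ 0 = 0.

0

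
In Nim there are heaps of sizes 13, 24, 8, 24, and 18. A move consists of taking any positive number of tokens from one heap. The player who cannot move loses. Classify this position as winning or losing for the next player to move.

Winning position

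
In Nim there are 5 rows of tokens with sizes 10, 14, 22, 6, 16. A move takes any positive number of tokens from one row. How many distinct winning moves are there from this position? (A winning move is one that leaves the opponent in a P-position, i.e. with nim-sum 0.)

Write each in binary and XOR column by column:
  01010  (10)
  01110  (14)
  10110  (22)
  00110  (6)
  10000  (16)
  -----
  00100  (4)
The overall nim-sum is X = 4. A row of size p has a winning move iff p XOR X < p (reduce it to p XOR X).
  10: 10 XOR 4 = 14 ≥ 10 — no move.
  14: 14 XOR 4 = 10 < 14 — winning move (to 10).
  22: 22 XOR 4 = 18 < 22 — winning move (to 18).
  6: 6 XOR 4 = 2 < 6 — winning move (to 2).
  16: 16 XOR 4 = 20 ≥ 16 — no move.
That gives 3 winning moves.

3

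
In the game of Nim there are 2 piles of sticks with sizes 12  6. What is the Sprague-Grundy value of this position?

10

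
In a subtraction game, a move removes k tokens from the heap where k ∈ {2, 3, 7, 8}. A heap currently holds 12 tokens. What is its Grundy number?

1

Grundy values for subtraction set {2, 3, 7, 8}:
k:     0  1  2  3  4  5  6  7  8  9 10 11 12
g(k):  0  0  1  1  2  0  0  1  1  2  0  0  1
So g(12) = 1.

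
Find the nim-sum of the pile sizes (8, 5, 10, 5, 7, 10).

Bitwise XOR of the heap sizes:
  1000  (8)
  0101  (5)
  1010  (10)
  0101  (5)
  0111  (7)
  1010  (10)
  ----
  1111  (15)

15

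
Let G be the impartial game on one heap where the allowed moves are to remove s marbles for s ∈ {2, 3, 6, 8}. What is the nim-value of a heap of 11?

3

Grundy values for subtraction set {2, 3, 6, 8}:
g(0) = mex{} = 0
g(1) = mex{} = 0
g(2) = mex{0} = 1
g(3) = mex{0} = 1
g(4) = mex{0,1} = 2
g(5) = mex{1} = 0
g(6) = mex{0,1,2} = 3
g(7) = mex{0,2} = 1
g(8) = mex{0,1,3} = 2
g(9) = mex{0,1,3} = 2
g(10) = mex{1,2} = 0
g(11) = mex{0,1,2} = 3
So g(11) = 3.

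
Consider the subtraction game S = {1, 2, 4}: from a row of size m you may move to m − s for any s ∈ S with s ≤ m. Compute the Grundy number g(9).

0

Compute g(0), g(1), … for moves {1, 2, 4}:
k:     0  1  2  3  4  5  6  7  8  9
g(k):  0  1  2  0  1  2  0  1  2  0
So g(9) = 0.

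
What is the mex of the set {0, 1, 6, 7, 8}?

2

The values 0, 1 are all present; 2 is the first non-negative integer missing from the set.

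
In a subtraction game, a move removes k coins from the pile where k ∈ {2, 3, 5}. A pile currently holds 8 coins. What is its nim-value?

0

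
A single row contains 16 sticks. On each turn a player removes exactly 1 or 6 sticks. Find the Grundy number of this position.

0

Grundy values for subtraction set {1, 6}:
k:     0  1  2  3  4  5  6  7  8  9 10 11 12 13 14 15 16
g(k):  0  1  0  1  0  1  2  0  1  0  1  0  1  2  0  1  0
So g(16) = 0.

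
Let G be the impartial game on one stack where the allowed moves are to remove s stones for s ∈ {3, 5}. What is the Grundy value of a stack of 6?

2

Compute g(0), g(1), … for moves {3, 5}:
g(0) = mex{} = 0
g(1) = mex{} = 0
g(2) = mex{} = 0
g(3) = mex{0} = 1
g(4) = mex{0} = 1
g(5) = mex{0} = 1
g(6) = mex{0,1} = 2
So g(6) = 2.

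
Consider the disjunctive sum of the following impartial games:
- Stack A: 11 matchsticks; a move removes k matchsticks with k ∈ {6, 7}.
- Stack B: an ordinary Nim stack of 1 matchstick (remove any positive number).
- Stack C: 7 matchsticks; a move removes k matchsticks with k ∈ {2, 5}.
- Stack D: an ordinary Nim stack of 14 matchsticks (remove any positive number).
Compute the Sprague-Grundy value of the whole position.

Grundy values for stack A (subtraction set {6, 7}):
g(0) = mex{} = 0
g(1) = mex{} = 0
g(2) = mex{} = 0
g(3) = mex{} = 0
g(4) = mex{} = 0
g(5) = mex{} = 0
g(6) = mex{0} = 1
g(7) = mex{0} = 1
g(8) = mex{0} = 1
g(9) = mex{0} = 1
g(10) = mex{0} = 1
g(11) = mex{0} = 1
So g(11) = 1.
Stack B is a plain Nim stack of size 1, so its Grundy value is 1.
For stack C, compute g(0), g(1), … with moves {2, 5}:
k:     0  1  2  3  4  5  6  7
g(k):  0  0  1  1  0  2  1  0
So g(7) = 0.
Stack D is a plain Nim stack of size 14, so its Grundy value is 14.
By the Sprague-Grundy theorem, the Grundy value of a sum of independent games is the XOR of the component values.
Combined value = 1 ⊕ 1 ⊕ 0 ⊕ 14 = 14.

14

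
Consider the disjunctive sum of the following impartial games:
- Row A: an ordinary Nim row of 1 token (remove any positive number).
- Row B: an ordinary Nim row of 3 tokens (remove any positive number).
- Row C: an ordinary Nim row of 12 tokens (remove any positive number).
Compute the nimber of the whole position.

Row A is a plain Nim row of size 1, so its Grundy value is 1.
Row B is a plain Nim row of size 3, so its Grundy value is 3.
Row C is a plain Nim row of size 12, so its Grundy value is 12.
By the Sprague-Grundy theorem, the Grundy value of a sum of independent games is the XOR of the component values.
Combined value = 1 ⊕ 3 ⊕ 12 = 14.

14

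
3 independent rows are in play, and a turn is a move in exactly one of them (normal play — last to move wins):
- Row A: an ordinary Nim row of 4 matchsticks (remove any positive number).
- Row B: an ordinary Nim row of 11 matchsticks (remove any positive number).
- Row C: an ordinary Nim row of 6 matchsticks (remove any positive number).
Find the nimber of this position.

Row A is a plain Nim row of size 4, so its Grundy value is 4.
Row B is a plain Nim row of size 11, so its Grundy value is 11.
Row C is a plain Nim row of size 6, so its Grundy value is 6.
By the Sprague-Grundy theorem, the Grundy value of a sum of independent games is the XOR of the component values.
Combined value = 4 ⊕ 11 ⊕ 6 = 9.

9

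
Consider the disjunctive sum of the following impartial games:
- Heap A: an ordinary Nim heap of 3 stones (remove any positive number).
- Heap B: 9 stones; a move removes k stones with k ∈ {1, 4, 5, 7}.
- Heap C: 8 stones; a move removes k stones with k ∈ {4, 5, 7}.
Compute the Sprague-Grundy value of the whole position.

0

Heap A is a plain Nim heap of size 3, so its Grundy value is 3.
Grundy values for heap B (subtraction set {1, 4, 5, 7}):
k:     0  1  2  3  4  5  6  7  8  9
g(k):  0  1  0  1  2  3  2  3  0  1
So g(9) = 1.
For heap C, compute g(0), g(1), … with moves {4, 5, 7}:
k:     0  1  2  3  4  5  6  7  8
g(k):  0  0  0  0  1  1  1  1  2
So g(8) = 2.
By the Sprague-Grundy theorem, the Grundy value of a sum of independent games is the XOR of the component values.
Combined value = 3 ⊕ 1 ⊕ 2 = 0.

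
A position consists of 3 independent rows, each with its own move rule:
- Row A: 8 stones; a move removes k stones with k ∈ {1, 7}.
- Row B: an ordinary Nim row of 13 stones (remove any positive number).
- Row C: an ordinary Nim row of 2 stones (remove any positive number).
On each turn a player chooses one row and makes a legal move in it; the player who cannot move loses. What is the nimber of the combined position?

Build the Grundy sequence for row A with g(k) = mex{g(k−s) : s ∈ {1, 7}, s ≤ k}:
k:     0  1  2  3  4  5  6  7  8
g(k):  0  1  0  1  0  1  0  1  0
So g(8) = 0.
Row B is a plain Nim row of size 13, so its Grundy value is 13.
Row C is a plain Nim row of size 2, so its Grundy value is 2.
By the Sprague-Grundy theorem, the Grundy value of a sum of independent games is the XOR of the component values.
Combined value = 0 XOR 13 XOR 2 = 15.

15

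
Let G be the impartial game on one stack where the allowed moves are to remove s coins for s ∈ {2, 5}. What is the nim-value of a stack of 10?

Build the Grundy sequence with g(k) = mex{g(k−s) : s ∈ {2, 5}, s ≤ k}:
g(0) = mex{} = 0
g(1) = mex{} = 0
g(2) = mex{0} = 1
g(3) = mex{0} = 1
g(4) = mex{1} = 0
g(5) = mex{0,1} = 2
g(6) = mex{0} = 1
g(7) = mex{1,2} = 0
g(8) = mex{1} = 0
g(9) = mex{0} = 1
g(10) = mex{0,2} = 1
So g(10) = 1.

1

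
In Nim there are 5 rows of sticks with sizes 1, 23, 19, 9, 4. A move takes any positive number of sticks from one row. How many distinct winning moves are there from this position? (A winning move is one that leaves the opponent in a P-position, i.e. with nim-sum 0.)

1

Nim-sum: 1 ^ 23 ^ 19 ^ 9 ^ 4 = 8.
The overall nim-sum is X = 8. A row of size p has a winning move iff p XOR X < p (reduce it to p XOR X).
  1: 1 XOR 8 = 9 ≥ 1 — no move.
  23: 23 XOR 8 = 31 ≥ 23 — no move.
  19: 19 XOR 8 = 27 ≥ 19 — no move.
  9: 9 XOR 8 = 1 < 9 — winning move (to 1).
  4: 4 XOR 8 = 12 ≥ 4 — no move.
That gives 1 winning move.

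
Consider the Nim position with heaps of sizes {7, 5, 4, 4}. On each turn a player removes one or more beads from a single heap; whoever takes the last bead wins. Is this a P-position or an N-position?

In binary:
  111  (7)
  101  (5)
  100  (4)
  100  (4)
  ---
  010  (2)
The nim-sum is 2 ≠ 0, so this is an N-position: the player to move can win.

N-position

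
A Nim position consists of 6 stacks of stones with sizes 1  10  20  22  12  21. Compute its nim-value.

Compute the nim-sum pairwise:
1 ^ 10 = 11
11 ^ 20 = 31
31 ^ 22 = 9
9 ^ 12 = 5
5 ^ 21 = 16

16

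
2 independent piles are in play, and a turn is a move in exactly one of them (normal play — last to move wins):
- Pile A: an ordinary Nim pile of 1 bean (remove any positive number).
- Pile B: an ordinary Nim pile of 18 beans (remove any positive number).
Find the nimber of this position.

Pile A is a plain Nim pile of size 1, so its Grundy value is 1.
Pile B is a plain Nim pile of size 18, so its Grundy value is 18.
The value of a disjunctive sum is the nim-sum of the parts.
Combined value = 1 XOR 18 = 19.

19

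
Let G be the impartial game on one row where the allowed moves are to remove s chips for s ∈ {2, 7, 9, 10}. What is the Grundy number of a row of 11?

Grundy values for subtraction set {2, 7, 9, 10}:
k:     0  1  2  3  4  5  6  7  8  9 10 11
g(k):  0  0  1  1  0  0  1  1  2  2  3  3
So g(11) = 3.

3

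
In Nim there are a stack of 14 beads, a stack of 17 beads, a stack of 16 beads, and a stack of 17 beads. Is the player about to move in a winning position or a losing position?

Winning position

In binary:
  01110  (14)
  10001  (17)
  10000  (16)
  10001  (17)
  -----
  11110  (30)
The nim-sum is 30 ≠ 0, so this is an N-position: the player to move can win.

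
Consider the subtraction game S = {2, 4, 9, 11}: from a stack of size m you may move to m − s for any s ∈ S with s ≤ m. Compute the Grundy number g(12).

3

Grundy values for subtraction set {2, 4, 9, 11}:
g(0) = mex{} = 0
g(1) = mex{} = 0
g(2) = mex{0} = 1
g(3) = mex{0} = 1
g(4) = mex{0,1} = 2
g(5) = mex{0,1} = 2
g(6) = mex{1,2} = 0
g(7) = mex{1,2} = 0
g(8) = mex{0,2} = 1
g(9) = mex{0,2} = 1
g(10) = mex{0,1} = 2
g(11) = mex{0,1} = 2
g(12) = mex{0,1,2} = 3
So g(12) = 3.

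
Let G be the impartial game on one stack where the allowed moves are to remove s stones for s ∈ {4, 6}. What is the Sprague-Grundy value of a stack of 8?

Build the Grundy sequence with g(k) = mex{g(k−s) : s ∈ {4, 6}, s ≤ k}:
k:     0  1  2  3  4  5  6  7  8
g(k):  0  0  0  0  1  1  1  1  2
So g(8) = 2.

2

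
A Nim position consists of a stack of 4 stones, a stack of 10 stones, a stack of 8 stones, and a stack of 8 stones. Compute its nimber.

14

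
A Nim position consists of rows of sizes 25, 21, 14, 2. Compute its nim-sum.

0

Compute the nim-sum pairwise:
25 ⊕ 21 = 12
12 ⊕ 14 = 2
2 ⊕ 2 = 0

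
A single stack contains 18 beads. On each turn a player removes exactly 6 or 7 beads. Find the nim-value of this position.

0

Compute g(0), g(1), … for moves {6, 7}:
k:     0  1  2  3  4  5  6  7  8  9 10 11 12 13 14 15 16 17 18
g(k):  0  0  0  0  0  0  1  1  1  1  1  1  2  0  0  0  0  0  0
So g(18) = 0.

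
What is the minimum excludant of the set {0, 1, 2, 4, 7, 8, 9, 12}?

The values 0, 1, 2 are all present; 3 is the first non-negative integer missing from the set.

3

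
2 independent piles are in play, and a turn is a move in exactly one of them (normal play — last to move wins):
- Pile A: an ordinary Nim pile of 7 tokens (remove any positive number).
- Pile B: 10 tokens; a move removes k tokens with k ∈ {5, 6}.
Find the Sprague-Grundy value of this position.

Pile A is a plain Nim pile of size 7, so its Grundy value is 7.
Build the Grundy sequence for pile B with g(k) = mex{g(k−s) : s ∈ {5, 6}, s ≤ k}:
k:     0  1  2  3  4  5  6  7  8  9 10
g(k):  0  0  0  0  0  1  1  1  1  1  2
So g(10) = 2.
By the Sprague-Grundy theorem, the Grundy value of a sum of independent games is the XOR of the component values.
Combined value = 7 XOR 2 = 5.

5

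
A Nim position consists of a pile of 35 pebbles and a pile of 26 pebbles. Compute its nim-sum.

In binary:
  100011  (35)
  011010  (26)
  ------
  111001  (57)

57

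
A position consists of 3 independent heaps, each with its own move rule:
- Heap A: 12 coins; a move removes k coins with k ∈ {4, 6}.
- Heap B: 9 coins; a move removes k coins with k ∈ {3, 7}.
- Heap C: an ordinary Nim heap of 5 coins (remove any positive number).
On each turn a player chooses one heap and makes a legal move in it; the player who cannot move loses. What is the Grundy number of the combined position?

Grundy values for heap A (subtraction set {4, 6}):
k:     0  1  2  3  4  5  6  7  8  9 10 11 12
g(k):  0  0  0  0  1  1  1  1  2  2  0  0  0
So g(12) = 0.
Grundy values for heap B (subtraction set {3, 7}):
g(0) = mex{} = 0
g(1) = mex{} = 0
g(2) = mex{} = 0
g(3) = mex{0} = 1
g(4) = mex{0} = 1
g(5) = mex{0} = 1
g(6) = mex{1} = 0
g(7) = mex{0,1} = 2
g(8) = mex{0,1} = 2
g(9) = mex{0} = 1
So g(9) = 1.
Heap C is a plain Nim heap of size 5, so its Grundy value is 5.
By the Sprague-Grundy theorem, the Grundy value of a sum of independent games is the XOR of the component values.
Combined value = 0 ⊕ 1 ⊕ 5 = 4.

4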